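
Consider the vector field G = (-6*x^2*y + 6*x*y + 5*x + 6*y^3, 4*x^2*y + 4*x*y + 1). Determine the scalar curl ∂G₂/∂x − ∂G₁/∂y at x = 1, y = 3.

-126

∂G₂/∂x = 8*x*y + 4*y
∂G₁/∂y = -6*x^2 + 6*x + 18*y^2
Scalar curl = 6*x^2 + 8*x*y - 6*x - 18*y^2 + 4*y
At (1, 3): -126.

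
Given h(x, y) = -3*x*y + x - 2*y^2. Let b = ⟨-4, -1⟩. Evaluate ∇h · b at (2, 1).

18

∂h/∂x = -3*y + 1
∂h/∂y = -3*x - 4*y
∇h at (2, 1) = (-2, -10)
∇h · b = (-2)(-4) + (-10)(-1) = 18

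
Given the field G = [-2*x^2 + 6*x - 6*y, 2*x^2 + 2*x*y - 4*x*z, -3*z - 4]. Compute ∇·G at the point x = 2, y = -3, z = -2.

-1

∂G₁/∂x = -4*x + 6
∂G₂/∂y = 2*x
∂G₃/∂z = -3
∇·G = -2*x + 3
At (2, -3, -2): -1.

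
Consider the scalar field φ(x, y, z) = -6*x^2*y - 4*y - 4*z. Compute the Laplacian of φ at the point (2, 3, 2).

∂²φ/∂x² = -12*y
∂²φ/∂y² = 0
∂²φ/∂z² = 0
∇²φ = -12*y
At (2, 3, 2): -36.

-36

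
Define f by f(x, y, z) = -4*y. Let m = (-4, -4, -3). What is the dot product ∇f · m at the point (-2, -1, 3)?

∂f/∂x = 0
∂f/∂y = -4
∂f/∂z = 0
∇f at (-2, -1, 3) = (0, -4, 0)
∇f · m = (0)(-4) + (-4)(-4) + (0)(-3) = 16

16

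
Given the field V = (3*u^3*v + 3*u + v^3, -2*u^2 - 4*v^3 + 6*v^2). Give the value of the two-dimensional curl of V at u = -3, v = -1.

90

∂V₂/∂u = -4*u
∂V₁/∂v = 3*u^3 + 3*v^2
Scalar curl = -3*u^3 - 4*u - 3*v^2
At (-3, -1): 90.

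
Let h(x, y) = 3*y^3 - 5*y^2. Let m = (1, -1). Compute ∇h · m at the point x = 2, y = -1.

-19

∂h/∂x = 0
∂h/∂y = 9*y^2 - 10*y
∇h at (2, -1) = (0, 19)
∇h · m = (0)(1) + (19)(-1) = -19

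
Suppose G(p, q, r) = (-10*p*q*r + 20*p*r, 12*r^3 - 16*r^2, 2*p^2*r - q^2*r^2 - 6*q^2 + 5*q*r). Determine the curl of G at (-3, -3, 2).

(-10, -126, -60)

(∇×G)₁ = ∂G₃/∂q − ∂G₂/∂r = -2*q*r^2 - 12*q - 36*r^2 + 37*r
(∇×G)₂ = ∂G₁/∂r − ∂G₃/∂p = -10*p*q - 4*p*r + 20*p
(∇×G)₃ = ∂G₂/∂p − ∂G₁/∂q = 10*p*r
∇×G = (-2*q*r^2 - 12*q - 36*r^2 + 37*r, -10*p*q - 4*p*r + 20*p, 10*p*r)
At (-3, -3, 2): (-10, -126, -60).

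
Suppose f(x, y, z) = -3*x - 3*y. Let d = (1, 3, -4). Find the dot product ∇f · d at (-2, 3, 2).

∂f/∂x = -3
∂f/∂y = -3
∂f/∂z = 0
∇f at (-2, 3, 2) = (-3, -3, 0)
∇f · d = (-3)(1) + (-3)(3) + (0)(-4) = -12

-12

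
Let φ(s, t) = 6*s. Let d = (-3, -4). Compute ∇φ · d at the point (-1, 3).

∂φ/∂s = 6
∂φ/∂t = 0
∇φ at (-1, 3) = (6, 0)
∇φ · d = (6)(-3) + (0)(-4) = -18

-18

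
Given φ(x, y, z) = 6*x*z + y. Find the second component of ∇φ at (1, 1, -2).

1

(∇φ)_2 = ∂φ/∂y = 1
At (1, 1, -2): 1.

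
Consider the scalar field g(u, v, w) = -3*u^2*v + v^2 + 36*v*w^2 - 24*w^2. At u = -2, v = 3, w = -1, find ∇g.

(36, 30, -168)

∂g/∂u = -6*u*v
∂g/∂v = -3*u^2 + 2*v + 36*w^2
∂g/∂w = 72*v*w - 48*w
∇g = (-6*u*v, -3*u^2 + 2*v + 36*w^2, 72*v*w - 48*w)
At (-2, 3, -1): (36, 30, -168).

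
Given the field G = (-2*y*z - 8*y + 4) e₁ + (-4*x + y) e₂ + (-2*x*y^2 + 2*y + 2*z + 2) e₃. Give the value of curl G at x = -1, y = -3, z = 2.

(∇×G)₁ = ∂G₃/∂y − ∂G₂/∂z = -4*x*y + 2
(∇×G)₂ = ∂G₁/∂z − ∂G₃/∂x = 2*y^2 - 2*y
(∇×G)₃ = ∂G₂/∂x − ∂G₁/∂y = 2*z + 4
∇×G = (-4*x*y + 2, 2*y^2 - 2*y, 2*z + 4)
At (-1, -3, 2): (-10, 24, 8).

(-10, 24, 8)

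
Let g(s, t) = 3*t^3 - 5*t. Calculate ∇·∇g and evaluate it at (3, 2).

∂²g/∂s² = 0
∂²g/∂t² = 18*t
∇²g = 18*t
At (3, 2): 36.

36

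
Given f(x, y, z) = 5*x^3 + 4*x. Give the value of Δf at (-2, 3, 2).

-60

∂²f/∂x² = 30*x
∂²f/∂y² = 0
∂²f/∂z² = 0
∇²f = 30*x
At (-2, 3, 2): -60.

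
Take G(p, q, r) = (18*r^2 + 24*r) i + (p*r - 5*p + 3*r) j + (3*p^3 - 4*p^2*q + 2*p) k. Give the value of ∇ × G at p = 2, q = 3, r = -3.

(∇×G)₁ = ∂G₃/∂q − ∂G₂/∂r = -4*p^2 - p - 3
(∇×G)₂ = ∂G₁/∂r − ∂G₃/∂p = -9*p^2 + 8*p*q + 36*r + 22
(∇×G)₃ = ∂G₂/∂p − ∂G₁/∂q = r - 5
∇×G = (-4*p^2 - p - 3, -9*p^2 + 8*p*q + 36*r + 22, r - 5)
At (2, 3, -3): (-21, -74, -8).

(-21, -74, -8)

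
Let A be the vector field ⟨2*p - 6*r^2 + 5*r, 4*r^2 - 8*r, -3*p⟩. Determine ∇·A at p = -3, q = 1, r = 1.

2

∂A₁/∂p = 2
∂A₂/∂q = 0
∂A₃/∂r = 0
∇·A = 2
At (-3, 1, 1): 2.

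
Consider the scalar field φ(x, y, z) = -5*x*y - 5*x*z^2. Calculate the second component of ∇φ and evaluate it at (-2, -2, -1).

10

(∇φ)_2 = ∂φ/∂y = -5*x
At (-2, -2, -1): 10.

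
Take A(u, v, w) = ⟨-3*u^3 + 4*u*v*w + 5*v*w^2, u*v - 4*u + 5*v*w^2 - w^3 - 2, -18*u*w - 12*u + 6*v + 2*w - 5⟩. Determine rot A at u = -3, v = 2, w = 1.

(∇×A)₁ = ∂A₃/∂v − ∂A₂/∂w = -10*v*w + 3*w^2 + 6
(∇×A)₂ = ∂A₁/∂w − ∂A₃/∂u = 4*u*v + 10*v*w + 18*w + 12
(∇×A)₃ = ∂A₂/∂u − ∂A₁/∂v = -4*u*w + v - 5*w^2 - 4
∇×A = (-10*v*w + 3*w^2 + 6, 4*u*v + 10*v*w + 18*w + 12, -4*u*w + v - 5*w^2 - 4)
At (-3, 2, 1): (-11, 26, 5).

(-11, 26, 5)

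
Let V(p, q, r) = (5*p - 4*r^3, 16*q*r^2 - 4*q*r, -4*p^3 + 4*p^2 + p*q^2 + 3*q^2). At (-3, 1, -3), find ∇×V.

(100, 23, 0)

(∇×V)₁ = ∂V₃/∂q − ∂V₂/∂r = 2*p*q - 32*q*r + 10*q
(∇×V)₂ = ∂V₁/∂r − ∂V₃/∂p = 12*p^2 - 8*p - q^2 - 12*r^2
(∇×V)₃ = ∂V₂/∂p − ∂V₁/∂q = 0
∇×V = (2*p*q - 32*q*r + 10*q, 12*p^2 - 8*p - q^2 - 12*r^2, 0)
At (-3, 1, -3): (100, 23, 0).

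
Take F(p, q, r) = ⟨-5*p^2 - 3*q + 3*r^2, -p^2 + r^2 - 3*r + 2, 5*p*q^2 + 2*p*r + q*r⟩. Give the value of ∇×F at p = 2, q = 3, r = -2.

(65, -53, -1)

(∇×F)₁ = ∂F₃/∂q − ∂F₂/∂r = 10*p*q - r + 3
(∇×F)₂ = ∂F₁/∂r − ∂F₃/∂p = -5*q^2 + 4*r
(∇×F)₃ = ∂F₂/∂p − ∂F₁/∂q = -2*p + 3
∇×F = (10*p*q - r + 3, -5*q^2 + 4*r, -2*p + 3)
At (2, 3, -2): (65, -53, -1).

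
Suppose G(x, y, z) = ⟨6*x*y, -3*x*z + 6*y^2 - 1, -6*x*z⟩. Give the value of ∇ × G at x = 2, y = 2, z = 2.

(∇×G)₁ = ∂G₃/∂y − ∂G₂/∂z = 3*x
(∇×G)₂ = ∂G₁/∂z − ∂G₃/∂x = 6*z
(∇×G)₃ = ∂G₂/∂x − ∂G₁/∂y = -6*x - 3*z
∇×G = (3*x, 6*z, -6*x - 3*z)
At (2, 2, 2): (6, 12, -18).

(6, 12, -18)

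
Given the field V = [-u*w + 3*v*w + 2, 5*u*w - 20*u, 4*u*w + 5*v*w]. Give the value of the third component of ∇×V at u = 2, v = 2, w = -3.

(∇×V)_3 = ∂V₂/∂u − ∂V₁/∂v
= 5*w - 20 − (3*w)
= 2*w - 20
At (2, 2, -3): -26.

-26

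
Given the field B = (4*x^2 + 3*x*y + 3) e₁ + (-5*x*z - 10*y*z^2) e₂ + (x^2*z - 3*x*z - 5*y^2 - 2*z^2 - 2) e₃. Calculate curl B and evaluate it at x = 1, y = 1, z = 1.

(15, 1, -8)

(∇×B)₁ = ∂B₃/∂y − ∂B₂/∂z = 5*x + 20*y*z - 10*y
(∇×B)₂ = ∂B₁/∂z − ∂B₃/∂x = -2*x*z + 3*z
(∇×B)₃ = ∂B₂/∂x − ∂B₁/∂y = -3*x - 5*z
∇×B = (5*x + 20*y*z - 10*y, -2*x*z + 3*z, -3*x - 5*z)
At (1, 1, 1): (15, 1, -8).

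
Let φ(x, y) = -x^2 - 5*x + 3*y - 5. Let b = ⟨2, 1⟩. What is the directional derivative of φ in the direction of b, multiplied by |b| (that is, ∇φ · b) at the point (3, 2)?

∂φ/∂x = -2*x - 5
∂φ/∂y = 3
∇φ at (3, 2) = (-11, 3)
∇φ · b = (-11)(2) + (3)(1) = -19

-19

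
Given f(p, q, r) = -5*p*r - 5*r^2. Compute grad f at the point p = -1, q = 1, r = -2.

∂f/∂p = -5*r
∂f/∂q = 0
∂f/∂r = -5*p - 10*r
∇f = (-5*r, 0, -5*p - 10*r)
At (-1, 1, -2): (10, 0, 25).

(10, 0, 25)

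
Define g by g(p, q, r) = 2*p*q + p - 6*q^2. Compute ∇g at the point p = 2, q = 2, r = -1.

∂g/∂p = 2*q + 1
∂g/∂q = 2*p - 12*q
∂g/∂r = 0
∇g = (2*q + 1, 2*p - 12*q, 0)
At (2, 2, -1): (5, -20, 0).

(5, -20, 0)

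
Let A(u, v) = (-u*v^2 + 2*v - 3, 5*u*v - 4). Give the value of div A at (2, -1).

∂A₁/∂u = -v^2
∂A₂/∂v = 5*u
∇·A = 5*u - v^2
At (2, -1): 9.

9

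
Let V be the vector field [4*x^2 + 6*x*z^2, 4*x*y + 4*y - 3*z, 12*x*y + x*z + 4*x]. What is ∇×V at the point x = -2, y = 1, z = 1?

(∇×V)₁ = ∂V₃/∂y − ∂V₂/∂z = 12*x + 3
(∇×V)₂ = ∂V₁/∂z − ∂V₃/∂x = 12*x*z - 12*y - z - 4
(∇×V)₃ = ∂V₂/∂x − ∂V₁/∂y = 4*y
∇×V = (12*x + 3, 12*x*z - 12*y - z - 4, 4*y)
At (-2, 1, 1): (-21, -41, 4).

(-21, -41, 4)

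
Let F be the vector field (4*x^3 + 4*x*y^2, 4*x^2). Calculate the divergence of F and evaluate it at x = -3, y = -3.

144

∂F₁/∂x = 12*x^2 + 4*y^2
∂F₂/∂y = 0
∇·F = 12*x^2 + 4*y^2
At (-3, -3): 144.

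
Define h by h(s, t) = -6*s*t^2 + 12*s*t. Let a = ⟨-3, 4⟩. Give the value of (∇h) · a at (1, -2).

∂h/∂s = -6*t^2 + 12*t
∂h/∂t = -12*s*t + 12*s
∇h at (1, -2) = (-48, 36)
∇h · a = (-48)(-3) + (36)(4) = 288

288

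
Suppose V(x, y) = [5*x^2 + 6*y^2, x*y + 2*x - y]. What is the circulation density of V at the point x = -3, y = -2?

24

∂V₂/∂x = y + 2
∂V₁/∂y = 12*y
Scalar curl = -11*y + 2
At (-3, -2): 24.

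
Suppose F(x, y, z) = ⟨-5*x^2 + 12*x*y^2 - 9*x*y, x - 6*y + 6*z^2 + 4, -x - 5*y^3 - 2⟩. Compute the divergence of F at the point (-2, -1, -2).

35

∂F₁/∂x = -10*x + 12*y^2 - 9*y
∂F₂/∂y = -6
∂F₃/∂z = 0
∇·F = -10*x + 12*y^2 - 9*y - 6
At (-2, -1, -2): 35.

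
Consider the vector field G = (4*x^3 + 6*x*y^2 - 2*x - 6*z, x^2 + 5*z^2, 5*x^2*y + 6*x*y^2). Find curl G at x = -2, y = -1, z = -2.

(64, -32, -28)

(∇×G)₁ = ∂G₃/∂y − ∂G₂/∂z = 5*x^2 + 12*x*y - 10*z
(∇×G)₂ = ∂G₁/∂z − ∂G₃/∂x = -10*x*y - 6*y^2 - 6
(∇×G)₃ = ∂G₂/∂x − ∂G₁/∂y = -12*x*y + 2*x
∇×G = (5*x^2 + 12*x*y - 10*z, -10*x*y - 6*y^2 - 6, -12*x*y + 2*x)
At (-2, -1, -2): (64, -32, -28).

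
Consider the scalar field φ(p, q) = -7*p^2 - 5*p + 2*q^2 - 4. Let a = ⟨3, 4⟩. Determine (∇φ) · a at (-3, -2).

∂φ/∂p = -14*p - 5
∂φ/∂q = 4*q
∇φ at (-3, -2) = (37, -8)
∇φ · a = (37)(3) + (-8)(4) = 79

79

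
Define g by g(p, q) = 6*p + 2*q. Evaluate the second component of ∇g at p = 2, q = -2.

2

(∇g)_2 = ∂g/∂q = 2
At (2, -2): 2.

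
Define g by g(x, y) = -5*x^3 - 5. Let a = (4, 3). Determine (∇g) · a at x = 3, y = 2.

-540

∂g/∂x = -15*x^2
∂g/∂y = 0
∇g at (3, 2) = (-135, 0)
∇g · a = (-135)(4) + (0)(3) = -540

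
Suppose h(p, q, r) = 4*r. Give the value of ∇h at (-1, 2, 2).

(0, 0, 4)

∂h/∂p = 0
∂h/∂q = 0
∂h/∂r = 4
∇h = (0, 0, 4)
At (-1, 2, 2): (0, 0, 4).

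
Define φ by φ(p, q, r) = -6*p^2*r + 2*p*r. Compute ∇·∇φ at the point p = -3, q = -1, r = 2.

-24

∂²φ/∂p² = -12*r
∂²φ/∂q² = 0
∂²φ/∂r² = 0
∇²φ = -12*r
At (-3, -1, 2): -24.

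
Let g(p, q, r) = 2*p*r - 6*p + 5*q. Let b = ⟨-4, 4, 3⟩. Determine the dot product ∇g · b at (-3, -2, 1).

∂g/∂p = 2*r - 6
∂g/∂q = 5
∂g/∂r = 2*p
∇g at (-3, -2, 1) = (-4, 5, -6)
∇g · b = (-4)(-4) + (5)(4) + (-6)(3) = 18

18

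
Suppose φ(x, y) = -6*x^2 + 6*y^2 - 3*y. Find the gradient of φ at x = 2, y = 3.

∂φ/∂x = -12*x
∂φ/∂y = 12*y - 3
∇φ = (-12*x, 12*y - 3)
At (2, 3): (-24, 33).

(-24, 33)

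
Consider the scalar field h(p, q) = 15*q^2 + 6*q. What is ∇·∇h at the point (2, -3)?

∂²h/∂p² = 0
∂²h/∂q² = 30
∇²h = 30
At (2, -3): 30.

30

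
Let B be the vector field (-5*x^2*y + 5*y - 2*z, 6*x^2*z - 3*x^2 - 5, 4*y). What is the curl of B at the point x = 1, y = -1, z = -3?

(-2, -2, -42)

(∇×B)₁ = ∂B₃/∂y − ∂B₂/∂z = -6*x^2 + 4
(∇×B)₂ = ∂B₁/∂z − ∂B₃/∂x = -2
(∇×B)₃ = ∂B₂/∂x − ∂B₁/∂y = 5*x^2 + 12*x*z - 6*x - 5
∇×B = (-6*x^2 + 4, -2, 5*x^2 + 12*x*z - 6*x - 5)
At (1, -1, -3): (-2, -2, -42).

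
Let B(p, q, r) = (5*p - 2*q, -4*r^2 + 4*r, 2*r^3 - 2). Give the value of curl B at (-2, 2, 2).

(∇×B)₁ = ∂B₃/∂q − ∂B₂/∂r = 8*r - 4
(∇×B)₂ = ∂B₁/∂r − ∂B₃/∂p = 0
(∇×B)₃ = ∂B₂/∂p − ∂B₁/∂q = 2
∇×B = (8*r - 4, 0, 2)
At (-2, 2, 2): (12, 0, 2).

(12, 0, 2)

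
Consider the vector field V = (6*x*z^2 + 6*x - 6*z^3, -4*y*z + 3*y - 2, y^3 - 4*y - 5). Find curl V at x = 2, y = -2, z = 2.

(∇×V)₁ = ∂V₃/∂y − ∂V₂/∂z = 3*y^2 + 4*y - 4
(∇×V)₂ = ∂V₁/∂z − ∂V₃/∂x = 12*x*z - 18*z^2
(∇×V)₃ = ∂V₂/∂x − ∂V₁/∂y = 0
∇×V = (3*y^2 + 4*y - 4, 12*x*z - 18*z^2, 0)
At (2, -2, 2): (0, -24, 0).

(0, -24, 0)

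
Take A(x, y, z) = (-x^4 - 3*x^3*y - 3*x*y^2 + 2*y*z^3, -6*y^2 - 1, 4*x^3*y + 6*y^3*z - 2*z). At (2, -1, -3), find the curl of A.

(∇×A)₁ = ∂A₃/∂y − ∂A₂/∂z = 4*x^3 + 18*y^2*z
(∇×A)₂ = ∂A₁/∂z − ∂A₃/∂x = -12*x^2*y + 6*y*z^2
(∇×A)₃ = ∂A₂/∂x − ∂A₁/∂y = 3*x^3 + 6*x*y - 2*z^3
∇×A = (4*x^3 + 18*y^2*z, -12*x^2*y + 6*y*z^2, 3*x^3 + 6*x*y - 2*z^3)
At (2, -1, -3): (-22, -6, 66).

(-22, -6, 66)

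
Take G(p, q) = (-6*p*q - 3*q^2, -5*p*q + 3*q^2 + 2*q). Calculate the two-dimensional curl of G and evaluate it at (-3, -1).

-19

∂G₂/∂p = -5*q
∂G₁/∂q = -6*p - 6*q
Scalar curl = 6*p + q
At (-3, -1): -19.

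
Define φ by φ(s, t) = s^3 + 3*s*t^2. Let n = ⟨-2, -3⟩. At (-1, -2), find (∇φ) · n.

-66

∂φ/∂s = 3*s^2 + 3*t^2
∂φ/∂t = 6*s*t
∇φ at (-1, -2) = (15, 12)
∇φ · n = (15)(-2) + (12)(-3) = -66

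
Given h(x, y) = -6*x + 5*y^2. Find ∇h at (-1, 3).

(-6, 30)

∂h/∂x = -6
∂h/∂y = 10*y
∇h = (-6, 10*y)
At (-1, 3): (-6, 30).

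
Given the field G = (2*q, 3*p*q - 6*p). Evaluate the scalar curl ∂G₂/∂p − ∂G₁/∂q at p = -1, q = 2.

∂G₂/∂p = 3*q - 6
∂G₁/∂q = 2
Scalar curl = 3*q - 8
At (-1, 2): -2.

-2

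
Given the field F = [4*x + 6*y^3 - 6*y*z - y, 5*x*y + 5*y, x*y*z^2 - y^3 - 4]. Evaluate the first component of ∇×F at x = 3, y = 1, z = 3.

(∇×F)_1 = ∂F₃/∂y − ∂F₂/∂z
= x*z^2 - 3*y^2 − (0)
= x*z^2 - 3*y^2
At (3, 1, 3): 24.

24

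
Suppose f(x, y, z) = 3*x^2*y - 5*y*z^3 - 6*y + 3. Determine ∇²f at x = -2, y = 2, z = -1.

72

∂²f/∂x² = 6*y
∂²f/∂y² = 0
∂²f/∂z² = -30*y*z
∇²f = -30*y*z + 6*y
At (-2, 2, -1): 72.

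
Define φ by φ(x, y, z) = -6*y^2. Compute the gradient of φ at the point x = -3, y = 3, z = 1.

∂φ/∂x = 0
∂φ/∂y = -12*y
∂φ/∂z = 0
∇φ = (0, -12*y, 0)
At (-3, 3, 1): (0, -36, 0).

(0, -36, 0)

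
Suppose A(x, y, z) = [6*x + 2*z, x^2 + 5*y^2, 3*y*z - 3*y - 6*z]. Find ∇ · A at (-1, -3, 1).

-39

∂A₁/∂x = 6
∂A₂/∂y = 10*y
∂A₃/∂z = 3*y - 6
∇·A = 13*y
At (-1, -3, 1): -39.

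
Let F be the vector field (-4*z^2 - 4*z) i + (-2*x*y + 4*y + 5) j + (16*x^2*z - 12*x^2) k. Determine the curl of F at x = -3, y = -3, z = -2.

(0, -252, 6)

(∇×F)₁ = ∂F₃/∂y − ∂F₂/∂z = 0
(∇×F)₂ = ∂F₁/∂z − ∂F₃/∂x = -32*x*z + 24*x - 8*z - 4
(∇×F)₃ = ∂F₂/∂x − ∂F₁/∂y = -2*y
∇×F = (0, -32*x*z + 24*x - 8*z - 4, -2*y)
At (-3, -3, -2): (0, -252, 6).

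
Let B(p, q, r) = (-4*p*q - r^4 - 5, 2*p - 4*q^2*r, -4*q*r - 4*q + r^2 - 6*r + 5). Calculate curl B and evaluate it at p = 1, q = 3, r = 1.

(28, -4, 6)

(∇×B)₁ = ∂B₃/∂q − ∂B₂/∂r = 4*q^2 - 4*r - 4
(∇×B)₂ = ∂B₁/∂r − ∂B₃/∂p = -4*r^3
(∇×B)₃ = ∂B₂/∂p − ∂B₁/∂q = 4*p + 2
∇×B = (4*q^2 - 4*r - 4, -4*r^3, 4*p + 2)
At (1, 3, 1): (28, -4, 6).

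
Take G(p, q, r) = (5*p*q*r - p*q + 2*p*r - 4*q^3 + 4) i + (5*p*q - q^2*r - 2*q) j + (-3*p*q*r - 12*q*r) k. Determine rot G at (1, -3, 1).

(-6, -22, 89)

(∇×G)₁ = ∂G₃/∂q − ∂G₂/∂r = -3*p*r + q^2 - 12*r
(∇×G)₂ = ∂G₁/∂r − ∂G₃/∂p = 5*p*q + 2*p + 3*q*r
(∇×G)₃ = ∂G₂/∂p − ∂G₁/∂q = -5*p*r + p + 12*q^2 + 5*q
∇×G = (-3*p*r + q^2 - 12*r, 5*p*q + 2*p + 3*q*r, -5*p*r + p + 12*q^2 + 5*q)
At (1, -3, 1): (-6, -22, 89).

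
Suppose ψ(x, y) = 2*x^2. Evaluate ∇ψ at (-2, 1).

(-8, 0)

∂ψ/∂x = 4*x
∂ψ/∂y = 0
∇ψ = (4*x, 0)
At (-2, 1): (-8, 0).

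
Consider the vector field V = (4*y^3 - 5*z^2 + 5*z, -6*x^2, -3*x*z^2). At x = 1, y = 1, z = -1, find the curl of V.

(0, 18, -24)

(∇×V)₁ = ∂V₃/∂y − ∂V₂/∂z = 0
(∇×V)₂ = ∂V₁/∂z − ∂V₃/∂x = 3*z^2 - 10*z + 5
(∇×V)₃ = ∂V₂/∂x − ∂V₁/∂y = -12*x - 12*y^2
∇×V = (0, 3*z^2 - 10*z + 5, -12*x - 12*y^2)
At (1, 1, -1): (0, 18, -24).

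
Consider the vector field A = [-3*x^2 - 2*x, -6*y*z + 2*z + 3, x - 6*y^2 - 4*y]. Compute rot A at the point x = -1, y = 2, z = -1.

(-18, -1, 0)

(∇×A)₁ = ∂A₃/∂y − ∂A₂/∂z = -6*y - 6
(∇×A)₂ = ∂A₁/∂z − ∂A₃/∂x = -1
(∇×A)₃ = ∂A₂/∂x − ∂A₁/∂y = 0
∇×A = (-6*y - 6, -1, 0)
At (-1, 2, -1): (-18, -1, 0).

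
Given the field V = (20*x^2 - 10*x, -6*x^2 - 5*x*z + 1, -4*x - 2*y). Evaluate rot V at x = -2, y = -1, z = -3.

(∇×V)₁ = ∂V₃/∂y − ∂V₂/∂z = 5*x - 2
(∇×V)₂ = ∂V₁/∂z − ∂V₃/∂x = 4
(∇×V)₃ = ∂V₂/∂x − ∂V₁/∂y = -12*x - 5*z
∇×V = (5*x - 2, 4, -12*x - 5*z)
At (-2, -1, -3): (-12, 4, 39).

(-12, 4, 39)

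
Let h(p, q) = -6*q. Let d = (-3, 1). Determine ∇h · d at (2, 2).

-6

∂h/∂p = 0
∂h/∂q = -6
∇h at (2, 2) = (0, -6)
∇h · d = (0)(-3) + (-6)(1) = -6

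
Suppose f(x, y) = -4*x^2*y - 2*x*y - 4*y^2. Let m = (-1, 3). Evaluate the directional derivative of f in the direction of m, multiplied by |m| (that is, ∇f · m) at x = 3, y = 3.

-120

∂f/∂x = -8*x*y - 2*y
∂f/∂y = -4*x^2 - 2*x - 8*y
∇f at (3, 3) = (-78, -66)
∇f · m = (-78)(-1) + (-66)(3) = -120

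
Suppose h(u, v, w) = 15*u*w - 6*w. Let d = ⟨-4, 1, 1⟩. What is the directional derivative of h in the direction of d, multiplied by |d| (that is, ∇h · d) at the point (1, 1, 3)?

∂h/∂u = 15*w
∂h/∂v = 0
∂h/∂w = 15*u - 6
∇h at (1, 1, 3) = (45, 0, 9)
∇h · d = (45)(-4) + (0)(1) + (9)(1) = -171

-171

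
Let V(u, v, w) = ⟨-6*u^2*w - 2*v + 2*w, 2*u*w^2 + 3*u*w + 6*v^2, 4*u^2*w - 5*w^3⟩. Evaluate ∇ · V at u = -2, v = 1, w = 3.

∂V₁/∂u = -12*u*w
∂V₂/∂v = 12*v
∂V₃/∂w = 4*u^2 - 15*w^2
∇·V = 4*u^2 - 12*u*w + 12*v - 15*w^2
At (-2, 1, 3): -35.

-35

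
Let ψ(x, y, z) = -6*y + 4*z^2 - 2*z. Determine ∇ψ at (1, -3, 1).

∂ψ/∂x = 0
∂ψ/∂y = -6
∂ψ/∂z = 8*z - 2
∇ψ = (0, -6, 8*z - 2)
At (1, -3, 1): (0, -6, 6).

(0, -6, 6)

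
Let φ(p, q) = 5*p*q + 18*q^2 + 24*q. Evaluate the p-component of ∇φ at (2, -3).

-15

(∇φ)_1 = ∂φ/∂p = 5*q
At (2, -3): -15.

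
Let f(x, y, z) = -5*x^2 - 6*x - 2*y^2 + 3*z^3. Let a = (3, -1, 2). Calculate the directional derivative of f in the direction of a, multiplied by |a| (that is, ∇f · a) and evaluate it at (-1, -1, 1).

∂f/∂x = -10*x - 6
∂f/∂y = -4*y
∂f/∂z = 9*z^2
∇f at (-1, -1, 1) = (4, 4, 9)
∇f · a = (4)(3) + (4)(-1) + (9)(2) = 26

26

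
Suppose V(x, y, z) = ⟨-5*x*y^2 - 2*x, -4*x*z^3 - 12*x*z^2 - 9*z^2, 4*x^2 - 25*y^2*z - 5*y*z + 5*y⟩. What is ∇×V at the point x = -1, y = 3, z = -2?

(∇×V)₁ = ∂V₃/∂y − ∂V₂/∂z = 12*x*z^2 + 24*x*z - 50*y*z + 13*z + 5
(∇×V)₂ = ∂V₁/∂z − ∂V₃/∂x = -8*x
(∇×V)₃ = ∂V₂/∂x − ∂V₁/∂y = 10*x*y - 4*z^3 - 12*z^2
∇×V = (12*x*z^2 + 24*x*z - 50*y*z + 13*z + 5, -8*x, 10*x*y - 4*z^3 - 12*z^2)
At (-1, 3, -2): (279, 8, -46).

(279, 8, -46)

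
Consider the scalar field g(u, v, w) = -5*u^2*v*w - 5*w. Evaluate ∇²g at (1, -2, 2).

∂²g/∂u² = -10*v*w
∂²g/∂v² = 0
∂²g/∂w² = 0
∇²g = -10*v*w
At (1, -2, 2): 40.

40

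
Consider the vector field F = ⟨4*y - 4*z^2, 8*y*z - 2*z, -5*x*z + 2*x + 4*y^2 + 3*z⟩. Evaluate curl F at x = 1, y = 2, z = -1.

(∇×F)₁ = ∂F₃/∂y − ∂F₂/∂z = 2
(∇×F)₂ = ∂F₁/∂z − ∂F₃/∂x = -3*z - 2
(∇×F)₃ = ∂F₂/∂x − ∂F₁/∂y = -4
∇×F = (2, -3*z - 2, -4)
At (1, 2, -1): (2, 1, -4).

(2, 1, -4)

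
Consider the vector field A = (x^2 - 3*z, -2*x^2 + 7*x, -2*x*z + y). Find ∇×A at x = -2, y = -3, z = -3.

(1, -9, 15)

(∇×A)₁ = ∂A₃/∂y − ∂A₂/∂z = 1
(∇×A)₂ = ∂A₁/∂z − ∂A₃/∂x = 2*z - 3
(∇×A)₃ = ∂A₂/∂x − ∂A₁/∂y = -4*x + 7
∇×A = (1, 2*z - 3, -4*x + 7)
At (-2, -3, -3): (1, -9, 15).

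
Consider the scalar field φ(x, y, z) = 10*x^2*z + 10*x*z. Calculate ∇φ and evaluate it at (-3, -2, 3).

(-150, 0, 60)

∂φ/∂x = 20*x*z + 10*z
∂φ/∂y = 0
∂φ/∂z = 10*x^2 + 10*x
∇φ = (20*x*z + 10*z, 0, 10*x^2 + 10*x)
At (-3, -2, 3): (-150, 0, 60).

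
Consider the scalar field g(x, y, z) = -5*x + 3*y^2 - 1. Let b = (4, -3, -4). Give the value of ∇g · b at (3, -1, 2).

-2

∂g/∂x = -5
∂g/∂y = 6*y
∂g/∂z = 0
∇g at (3, -1, 2) = (-5, -6, 0)
∇g · b = (-5)(4) + (-6)(-3) + (0)(-4) = -2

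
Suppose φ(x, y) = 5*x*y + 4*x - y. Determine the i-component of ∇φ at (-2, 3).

(∇φ)_1 = ∂φ/∂x = 5*y + 4
At (-2, 3): 19.

19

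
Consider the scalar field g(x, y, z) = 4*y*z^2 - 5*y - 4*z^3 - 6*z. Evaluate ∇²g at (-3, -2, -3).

∂²g/∂x² = 0
∂²g/∂y² = 0
∂²g/∂z² = 8*(y - 3*z)
∇²g = 8*y - 24*z
At (-3, -2, -3): 56.

56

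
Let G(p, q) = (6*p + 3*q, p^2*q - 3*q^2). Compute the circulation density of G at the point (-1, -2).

1

∂G₂/∂p = 2*p*q
∂G₁/∂q = 3
Scalar curl = 2*p*q - 3
At (-1, -2): 1.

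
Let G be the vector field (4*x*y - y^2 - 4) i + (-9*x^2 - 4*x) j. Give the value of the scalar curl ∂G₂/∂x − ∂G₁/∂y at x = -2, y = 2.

44

∂G₂/∂x = -18*x - 4
∂G₁/∂y = 4*x - 2*y
Scalar curl = -22*x + 2*y - 4
At (-2, 2): 44.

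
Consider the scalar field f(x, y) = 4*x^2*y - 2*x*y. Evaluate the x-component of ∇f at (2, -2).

(∇f)_1 = ∂f/∂x = 8*x*y - 2*y
At (2, -2): -28.

-28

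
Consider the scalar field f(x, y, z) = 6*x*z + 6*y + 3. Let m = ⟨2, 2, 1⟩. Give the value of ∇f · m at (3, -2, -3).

-6

∂f/∂x = 6*z
∂f/∂y = 6
∂f/∂z = 6*x
∇f at (3, -2, -3) = (-18, 6, 18)
∇f · m = (-18)(2) + (6)(2) + (18)(1) = -6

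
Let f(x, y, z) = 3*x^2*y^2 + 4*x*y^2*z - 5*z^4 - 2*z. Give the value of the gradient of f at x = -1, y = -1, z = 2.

∂f/∂x = 6*x*y^2 + 4*y^2*z
∂f/∂y = 6*x^2*y + 8*x*y*z
∂f/∂z = 4*x*y^2 - 20*z^3 - 2
∇f = (6*x*y^2 + 4*y^2*z, 6*x^2*y + 8*x*y*z, 4*x*y^2 - 20*z^3 - 2)
At (-1, -1, 2): (2, 10, -166).

(2, 10, -166)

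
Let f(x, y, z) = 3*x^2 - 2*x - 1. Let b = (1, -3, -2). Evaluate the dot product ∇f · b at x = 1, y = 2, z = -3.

4

∂f/∂x = 6*x - 2
∂f/∂y = 0
∂f/∂z = 0
∇f at (1, 2, -3) = (4, 0, 0)
∇f · b = (4)(1) + (0)(-3) + (0)(-2) = 4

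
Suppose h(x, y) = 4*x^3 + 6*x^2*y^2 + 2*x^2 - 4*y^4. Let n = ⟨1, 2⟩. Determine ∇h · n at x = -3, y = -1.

∂h/∂x = 12*x^2 + 12*x*y^2 + 4*x
∂h/∂y = 12*x^2*y - 16*y^3
∇h at (-3, -1) = (60, -92)
∇h · n = (60)(1) + (-92)(2) = -124

-124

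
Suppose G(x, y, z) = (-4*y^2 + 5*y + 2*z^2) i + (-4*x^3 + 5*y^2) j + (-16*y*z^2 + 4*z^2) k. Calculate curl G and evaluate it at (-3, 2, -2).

(∇×G)₁ = ∂G₃/∂y − ∂G₂/∂z = -16*z^2
(∇×G)₂ = ∂G₁/∂z − ∂G₃/∂x = 4*z
(∇×G)₃ = ∂G₂/∂x − ∂G₁/∂y = -12*x^2 + 8*y - 5
∇×G = (-16*z^2, 4*z, -12*x^2 + 8*y - 5)
At (-3, 2, -2): (-64, -8, -97).

(-64, -8, -97)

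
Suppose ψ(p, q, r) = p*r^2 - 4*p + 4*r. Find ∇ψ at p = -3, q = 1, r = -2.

∂ψ/∂p = r^2 - 4
∂ψ/∂q = 0
∂ψ/∂r = 2*p*r + 4
∇ψ = (r^2 - 4, 0, 2*p*r + 4)
At (-3, 1, -2): (0, 0, 16).

(0, 0, 16)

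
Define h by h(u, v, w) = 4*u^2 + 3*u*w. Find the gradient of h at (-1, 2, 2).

∂h/∂u = 8*u + 3*w
∂h/∂v = 0
∂h/∂w = 3*u
∇h = (8*u + 3*w, 0, 3*u)
At (-1, 2, 2): (-2, 0, -3).

(-2, 0, -3)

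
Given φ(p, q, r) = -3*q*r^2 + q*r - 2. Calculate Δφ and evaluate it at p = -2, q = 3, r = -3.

-18

∂²φ/∂p² = 0
∂²φ/∂q² = 0
∂²φ/∂r² = -6*q
∇²φ = -6*q
At (-2, 3, -3): -18.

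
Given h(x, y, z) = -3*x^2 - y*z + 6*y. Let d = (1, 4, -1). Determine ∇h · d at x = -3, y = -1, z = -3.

∂h/∂x = -6*x
∂h/∂y = -z + 6
∂h/∂z = -y
∇h at (-3, -1, -3) = (18, 9, 1)
∇h · d = (18)(1) + (9)(4) + (1)(-1) = 53

53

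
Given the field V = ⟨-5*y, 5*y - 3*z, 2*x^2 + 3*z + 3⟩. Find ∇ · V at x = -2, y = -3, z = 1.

∂V₁/∂x = 0
∂V₂/∂y = 5
∂V₃/∂z = 3
∇·V = 8
At (-2, -3, 1): 8.

8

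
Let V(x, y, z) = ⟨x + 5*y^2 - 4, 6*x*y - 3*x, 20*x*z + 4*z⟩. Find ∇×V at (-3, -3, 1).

(0, -20, 9)

(∇×V)₁ = ∂V₃/∂y − ∂V₂/∂z = 0
(∇×V)₂ = ∂V₁/∂z − ∂V₃/∂x = -20*z
(∇×V)₃ = ∂V₂/∂x − ∂V₁/∂y = -4*y - 3
∇×V = (0, -20*z, -4*y - 3)
At (-3, -3, 1): (0, -20, 9).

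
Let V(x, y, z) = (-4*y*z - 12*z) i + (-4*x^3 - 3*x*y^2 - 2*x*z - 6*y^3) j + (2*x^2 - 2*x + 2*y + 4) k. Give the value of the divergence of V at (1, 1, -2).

-24

∂V₁/∂x = 0
∂V₂/∂y = -6*x*y - 18*y^2
∂V₃/∂z = 0
∇·V = -6*x*y - 18*y^2
At (1, 1, -2): -24.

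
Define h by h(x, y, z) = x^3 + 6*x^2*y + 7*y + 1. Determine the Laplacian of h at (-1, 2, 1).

∂²h/∂x² = 6*(x + 2*y)
∂²h/∂y² = 0
∂²h/∂z² = 0
∇²h = 6*x + 12*y
At (-1, 2, 1): 18.

18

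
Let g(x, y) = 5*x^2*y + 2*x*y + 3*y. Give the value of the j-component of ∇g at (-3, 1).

(∇g)_2 = ∂g/∂y = 5*x^2 + 2*x + 3
At (-3, 1): 42.

42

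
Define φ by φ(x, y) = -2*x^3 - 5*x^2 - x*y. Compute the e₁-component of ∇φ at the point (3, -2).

-82

(∇φ)_1 = ∂φ/∂x = -6*x^2 - 10*x - y
At (3, -2): -82.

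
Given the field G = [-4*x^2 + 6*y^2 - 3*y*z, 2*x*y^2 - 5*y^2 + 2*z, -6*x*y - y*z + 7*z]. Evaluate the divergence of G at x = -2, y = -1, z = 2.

∂G₁/∂x = -8*x
∂G₂/∂y = 4*x*y - 10*y
∂G₃/∂z = -y + 7
∇·G = 4*x*y - 8*x - 11*y + 7
At (-2, -1, 2): 42.

42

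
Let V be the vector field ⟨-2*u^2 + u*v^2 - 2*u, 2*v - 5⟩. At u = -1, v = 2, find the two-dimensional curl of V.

4

∂V₂/∂u = 0
∂V₁/∂v = 2*u*v
Scalar curl = -2*u*v
At (-1, 2): 4.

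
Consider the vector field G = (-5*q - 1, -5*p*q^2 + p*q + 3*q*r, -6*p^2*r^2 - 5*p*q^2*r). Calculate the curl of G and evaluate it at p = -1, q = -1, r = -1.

(13, -17, -1)

(∇×G)₁ = ∂G₃/∂q − ∂G₂/∂r = -10*p*q*r - 3*q
(∇×G)₂ = ∂G₁/∂r − ∂G₃/∂p = 12*p*r^2 + 5*q^2*r
(∇×G)₃ = ∂G₂/∂p − ∂G₁/∂q = -5*q^2 + q + 5
∇×G = (-10*p*q*r - 3*q, 12*p*r^2 + 5*q^2*r, -5*q^2 + q + 5)
At (-1, -1, -1): (13, -17, -1).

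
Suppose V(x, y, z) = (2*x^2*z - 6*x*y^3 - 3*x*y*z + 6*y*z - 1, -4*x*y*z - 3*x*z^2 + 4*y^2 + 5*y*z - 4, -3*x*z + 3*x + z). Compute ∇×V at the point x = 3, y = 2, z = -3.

(-40, 0, 204)

(∇×V)₁ = ∂V₃/∂y − ∂V₂/∂z = 4*x*y + 6*x*z - 5*y
(∇×V)₂ = ∂V₁/∂z − ∂V₃/∂x = 2*x^2 - 3*x*y + 6*y + 3*z - 3
(∇×V)₃ = ∂V₂/∂x − ∂V₁/∂y = 18*x*y^2 + 3*x*z - 4*y*z - 3*z^2 - 6*z
∇×V = (4*x*y + 6*x*z - 5*y, 2*x^2 - 3*x*y + 6*y + 3*z - 3, 18*x*y^2 + 3*x*z - 4*y*z - 3*z^2 - 6*z)
At (3, 2, -3): (-40, 0, 204).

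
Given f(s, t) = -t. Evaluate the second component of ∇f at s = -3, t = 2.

-1

(∇f)_2 = ∂f/∂t = -1
At (-3, 2): -1.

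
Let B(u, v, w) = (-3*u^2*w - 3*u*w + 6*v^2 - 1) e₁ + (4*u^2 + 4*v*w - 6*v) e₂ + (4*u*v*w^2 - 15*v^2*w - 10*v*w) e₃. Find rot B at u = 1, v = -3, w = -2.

(∇×B)₁ = ∂B₃/∂v − ∂B₂/∂w = 4*u*w^2 - 30*v*w - 4*v - 10*w
(∇×B)₂ = ∂B₁/∂w − ∂B₃/∂u = -3*u^2 - 3*u - 4*v*w^2
(∇×B)₃ = ∂B₂/∂u − ∂B₁/∂v = 8*u - 12*v
∇×B = (4*u*w^2 - 30*v*w - 4*v - 10*w, -3*u^2 - 3*u - 4*v*w^2, 8*u - 12*v)
At (1, -3, -2): (-132, 42, 44).

(-132, 42, 44)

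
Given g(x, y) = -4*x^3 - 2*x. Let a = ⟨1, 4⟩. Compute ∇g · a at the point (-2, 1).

-50

∂g/∂x = -12*x^2 - 2
∂g/∂y = 0
∇g at (-2, 1) = (-50, 0)
∇g · a = (-50)(1) + (0)(4) = -50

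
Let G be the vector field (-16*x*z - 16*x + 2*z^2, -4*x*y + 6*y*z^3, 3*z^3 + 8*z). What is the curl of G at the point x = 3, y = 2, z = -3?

(∇×G)₁ = ∂G₃/∂y − ∂G₂/∂z = -18*y*z^2
(∇×G)₂ = ∂G₁/∂z − ∂G₃/∂x = -16*x + 4*z
(∇×G)₃ = ∂G₂/∂x − ∂G₁/∂y = -4*y
∇×G = (-18*y*z^2, -16*x + 4*z, -4*y)
At (3, 2, -3): (-324, -60, -8).

(-324, -60, -8)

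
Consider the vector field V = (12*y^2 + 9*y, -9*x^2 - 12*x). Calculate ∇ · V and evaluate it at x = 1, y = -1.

0

∂V₁/∂x = 0
∂V₂/∂y = 0
∇·V = 0
At (1, -1): 0.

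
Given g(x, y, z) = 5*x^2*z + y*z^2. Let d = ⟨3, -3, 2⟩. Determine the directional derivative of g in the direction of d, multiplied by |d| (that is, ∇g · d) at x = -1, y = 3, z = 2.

∂g/∂x = 10*x*z
∂g/∂y = z^2
∂g/∂z = 5*x^2 + 2*y*z
∇g at (-1, 3, 2) = (-20, 4, 17)
∇g · d = (-20)(3) + (4)(-3) + (17)(2) = -38

-38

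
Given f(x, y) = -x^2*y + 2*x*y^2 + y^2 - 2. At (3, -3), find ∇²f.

∂²f/∂x² = -2*y
∂²f/∂y² = 2*(2*x + 1)
∇²f = 4*x - 2*y + 2
At (3, -3): 20.

20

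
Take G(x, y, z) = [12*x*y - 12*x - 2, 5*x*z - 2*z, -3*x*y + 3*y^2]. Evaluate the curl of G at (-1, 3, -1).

(∇×G)₁ = ∂G₃/∂y − ∂G₂/∂z = -8*x + 6*y + 2
(∇×G)₂ = ∂G₁/∂z − ∂G₃/∂x = 3*y
(∇×G)₃ = ∂G₂/∂x − ∂G₁/∂y = -12*x + 5*z
∇×G = (-8*x + 6*y + 2, 3*y, -12*x + 5*z)
At (-1, 3, -1): (28, 9, 7).

(28, 9, 7)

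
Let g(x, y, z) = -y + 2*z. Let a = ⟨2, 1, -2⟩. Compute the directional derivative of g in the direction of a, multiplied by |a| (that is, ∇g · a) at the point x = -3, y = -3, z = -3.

∂g/∂x = 0
∂g/∂y = -1
∂g/∂z = 2
∇g at (-3, -3, -3) = (0, -1, 2)
∇g · a = (0)(2) + (-1)(1) + (2)(-2) = -5

-5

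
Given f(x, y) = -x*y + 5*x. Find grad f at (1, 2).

(3, -1)

∂f/∂x = -y + 5
∂f/∂y = -x
∇f = (-y + 5, -x)
At (1, 2): (3, -1).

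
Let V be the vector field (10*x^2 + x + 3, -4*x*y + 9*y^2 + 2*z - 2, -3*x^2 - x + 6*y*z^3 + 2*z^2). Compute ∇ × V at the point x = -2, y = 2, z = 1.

(∇×V)₁ = ∂V₃/∂y − ∂V₂/∂z = 6*z^3 - 2
(∇×V)₂ = ∂V₁/∂z − ∂V₃/∂x = 6*x + 1
(∇×V)₃ = ∂V₂/∂x − ∂V₁/∂y = -4*y
∇×V = (6*z^3 - 2, 6*x + 1, -4*y)
At (-2, 2, 1): (4, -11, -8).

(4, -11, -8)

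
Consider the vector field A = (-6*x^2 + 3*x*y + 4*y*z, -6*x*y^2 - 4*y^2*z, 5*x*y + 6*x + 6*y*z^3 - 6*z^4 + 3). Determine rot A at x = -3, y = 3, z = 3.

(183, -9, -57)

(∇×A)₁ = ∂A₃/∂y − ∂A₂/∂z = 5*x + 4*y^2 + 6*z^3
(∇×A)₂ = ∂A₁/∂z − ∂A₃/∂x = -y - 6
(∇×A)₃ = ∂A₂/∂x − ∂A₁/∂y = -3*x - 6*y^2 - 4*z
∇×A = (5*x + 4*y^2 + 6*z^3, -y - 6, -3*x - 6*y^2 - 4*z)
At (-3, 3, 3): (183, -9, -57).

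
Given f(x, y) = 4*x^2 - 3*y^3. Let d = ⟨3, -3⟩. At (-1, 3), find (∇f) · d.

∂f/∂x = 8*x
∂f/∂y = -9*y^2
∇f at (-1, 3) = (-8, -81)
∇f · d = (-8)(3) + (-81)(-3) = 219

219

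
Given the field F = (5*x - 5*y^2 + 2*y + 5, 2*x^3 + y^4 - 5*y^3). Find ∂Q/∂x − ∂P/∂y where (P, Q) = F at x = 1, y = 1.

14

∂F₂/∂x = 6*x^2
∂F₁/∂y = -10*y + 2
Scalar curl = 6*x^2 + 10*y - 2
At (1, 1): 14.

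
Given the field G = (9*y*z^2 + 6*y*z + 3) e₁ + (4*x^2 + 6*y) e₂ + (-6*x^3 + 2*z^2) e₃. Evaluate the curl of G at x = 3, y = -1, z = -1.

(0, 174, 21)

(∇×G)₁ = ∂G₃/∂y − ∂G₂/∂z = 0
(∇×G)₂ = ∂G₁/∂z − ∂G₃/∂x = 18*x^2 + 18*y*z + 6*y
(∇×G)₃ = ∂G₂/∂x − ∂G₁/∂y = 8*x - 9*z^2 - 6*z
∇×G = (0, 18*x^2 + 18*y*z + 6*y, 8*x - 9*z^2 - 6*z)
At (3, -1, -1): (0, 174, 21).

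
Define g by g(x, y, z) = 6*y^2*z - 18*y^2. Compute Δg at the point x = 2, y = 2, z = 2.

∂²g/∂x² = 0
∂²g/∂y² = 12*(z - 3)
∂²g/∂z² = 0
∇²g = 12*z - 36
At (2, 2, 2): -12.

-12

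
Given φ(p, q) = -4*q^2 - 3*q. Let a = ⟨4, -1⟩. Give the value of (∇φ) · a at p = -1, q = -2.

-13

∂φ/∂p = 0
∂φ/∂q = -8*q - 3
∇φ at (-1, -2) = (0, 13)
∇φ · a = (0)(4) + (13)(-1) = -13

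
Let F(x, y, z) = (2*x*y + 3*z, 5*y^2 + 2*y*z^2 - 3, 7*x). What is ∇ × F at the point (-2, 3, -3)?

(∇×F)₁ = ∂F₃/∂y − ∂F₂/∂z = -4*y*z
(∇×F)₂ = ∂F₁/∂z − ∂F₃/∂x = -4
(∇×F)₃ = ∂F₂/∂x − ∂F₁/∂y = -2*x
∇×F = (-4*y*z, -4, -2*x)
At (-2, 3, -3): (36, -4, 4).

(36, -4, 4)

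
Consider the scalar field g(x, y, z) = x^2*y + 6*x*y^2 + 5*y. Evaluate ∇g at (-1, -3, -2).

(60, 42, 0)

∂g/∂x = 2*x*y + 6*y^2
∂g/∂y = x^2 + 12*x*y + 5
∂g/∂z = 0
∇g = (2*x*y + 6*y^2, x^2 + 12*x*y + 5, 0)
At (-1, -3, -2): (60, 42, 0).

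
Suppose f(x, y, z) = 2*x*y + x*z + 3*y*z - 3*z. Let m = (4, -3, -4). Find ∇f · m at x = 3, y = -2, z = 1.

∂f/∂x = 2*y + z
∂f/∂y = 2*x + 3*z
∂f/∂z = x + 3*y - 3
∇f at (3, -2, 1) = (-3, 9, -6)
∇f · m = (-3)(4) + (9)(-3) + (-6)(-4) = -15

-15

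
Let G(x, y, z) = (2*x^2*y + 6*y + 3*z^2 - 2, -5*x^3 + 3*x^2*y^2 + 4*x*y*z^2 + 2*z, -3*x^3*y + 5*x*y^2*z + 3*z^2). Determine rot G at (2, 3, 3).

(∇×G)₁ = ∂G₃/∂y − ∂G₂/∂z = -3*x^3 + 2*x*y*z - 2
(∇×G)₂ = ∂G₁/∂z − ∂G₃/∂x = 9*x^2*y - 5*y^2*z + 6*z
(∇×G)₃ = ∂G₂/∂x − ∂G₁/∂y = -17*x^2 + 6*x*y^2 + 4*y*z^2 - 6
∇×G = (-3*x^3 + 2*x*y*z - 2, 9*x^2*y - 5*y^2*z + 6*z, -17*x^2 + 6*x*y^2 + 4*y*z^2 - 6)
At (2, 3, 3): (10, -9, 142).

(10, -9, 142)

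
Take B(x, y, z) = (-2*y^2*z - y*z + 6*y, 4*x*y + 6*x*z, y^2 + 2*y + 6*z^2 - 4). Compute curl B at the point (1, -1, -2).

(-6, -1, -16)

(∇×B)₁ = ∂B₃/∂y − ∂B₂/∂z = -6*x + 2*y + 2
(∇×B)₂ = ∂B₁/∂z − ∂B₃/∂x = -2*y^2 - y
(∇×B)₃ = ∂B₂/∂x − ∂B₁/∂y = 4*y*z + 4*y + 7*z - 6
∇×B = (-6*x + 2*y + 2, -2*y^2 - y, 4*y*z + 4*y + 7*z - 6)
At (1, -1, -2): (-6, -1, -16).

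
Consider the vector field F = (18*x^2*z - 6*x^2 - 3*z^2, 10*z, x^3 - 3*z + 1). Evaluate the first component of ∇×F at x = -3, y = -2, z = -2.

-10

(∇×F)_1 = ∂F₃/∂y − ∂F₂/∂z
= 0 − (10)
= -10
At (-3, -2, -2): -10.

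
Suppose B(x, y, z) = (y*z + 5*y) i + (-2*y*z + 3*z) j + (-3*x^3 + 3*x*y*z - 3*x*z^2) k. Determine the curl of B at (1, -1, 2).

(1, 26, -7)

(∇×B)₁ = ∂B₃/∂y − ∂B₂/∂z = 3*x*z + 2*y - 3
(∇×B)₂ = ∂B₁/∂z − ∂B₃/∂x = 9*x^2 - 3*y*z + y + 3*z^2
(∇×B)₃ = ∂B₂/∂x − ∂B₁/∂y = -z - 5
∇×B = (3*x*z + 2*y - 3, 9*x^2 - 3*y*z + y + 3*z^2, -z - 5)
At (1, -1, 2): (1, 26, -7).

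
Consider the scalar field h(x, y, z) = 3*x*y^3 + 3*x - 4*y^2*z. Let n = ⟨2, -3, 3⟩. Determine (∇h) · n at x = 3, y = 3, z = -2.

∂h/∂x = 3*y^3 + 3
∂h/∂y = 9*x*y^2 - 8*y*z
∂h/∂z = -4*y^2
∇h at (3, 3, -2) = (84, 291, -36)
∇h · n = (84)(2) + (291)(-3) + (-36)(3) = -813

-813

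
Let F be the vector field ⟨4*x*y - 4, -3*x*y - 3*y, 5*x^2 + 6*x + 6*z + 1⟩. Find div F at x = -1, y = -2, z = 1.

∂F₁/∂x = 4*y
∂F₂/∂y = -3*x - 3
∂F₃/∂z = 6
∇·F = -3*x + 4*y + 3
At (-1, -2, 1): -2.

-2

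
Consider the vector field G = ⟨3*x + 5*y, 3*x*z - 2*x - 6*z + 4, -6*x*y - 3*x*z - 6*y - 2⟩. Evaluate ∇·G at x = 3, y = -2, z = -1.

-6

∂G₁/∂x = 3
∂G₂/∂y = 0
∂G₃/∂z = -3*x
∇·G = -3*x + 3
At (3, -2, -1): -6.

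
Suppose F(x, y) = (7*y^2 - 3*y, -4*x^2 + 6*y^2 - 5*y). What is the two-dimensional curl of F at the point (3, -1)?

-7

∂F₂/∂x = -8*x
∂F₁/∂y = 14*y - 3
Scalar curl = -8*x - 14*y + 3
At (3, -1): -7.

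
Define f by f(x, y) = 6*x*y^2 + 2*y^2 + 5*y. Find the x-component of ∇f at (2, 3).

(∇f)_1 = ∂f/∂x = 6*y^2
At (2, 3): 54.

54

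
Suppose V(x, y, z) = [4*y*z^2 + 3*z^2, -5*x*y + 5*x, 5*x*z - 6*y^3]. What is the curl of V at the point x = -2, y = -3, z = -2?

(∇×V)₁ = ∂V₃/∂y − ∂V₂/∂z = -18*y^2
(∇×V)₂ = ∂V₁/∂z − ∂V₃/∂x = 8*y*z + z
(∇×V)₃ = ∂V₂/∂x − ∂V₁/∂y = -5*y - 4*z^2 + 5
∇×V = (-18*y^2, 8*y*z + z, -5*y - 4*z^2 + 5)
At (-2, -3, -2): (-162, 46, 4).

(-162, 46, 4)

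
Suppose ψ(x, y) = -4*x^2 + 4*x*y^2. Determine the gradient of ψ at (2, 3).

(20, 48)

∂ψ/∂x = -8*x + 4*y^2
∂ψ/∂y = 8*x*y
∇ψ = (-8*x + 4*y^2, 8*x*y)
At (2, 3): (20, 48).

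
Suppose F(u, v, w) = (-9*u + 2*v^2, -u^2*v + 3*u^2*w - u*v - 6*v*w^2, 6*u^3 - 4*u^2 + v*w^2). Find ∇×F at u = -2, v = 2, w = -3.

(-75, -88, 34)

(∇×F)₁ = ∂F₃/∂v − ∂F₂/∂w = -3*u^2 + 12*v*w + w^2
(∇×F)₂ = ∂F₁/∂w − ∂F₃/∂u = -18*u^2 + 8*u
(∇×F)₃ = ∂F₂/∂u − ∂F₁/∂v = -2*u*v + 6*u*w - 5*v
∇×F = (-3*u^2 + 12*v*w + w^2, -18*u^2 + 8*u, -2*u*v + 6*u*w - 5*v)
At (-2, 2, -3): (-75, -88, 34).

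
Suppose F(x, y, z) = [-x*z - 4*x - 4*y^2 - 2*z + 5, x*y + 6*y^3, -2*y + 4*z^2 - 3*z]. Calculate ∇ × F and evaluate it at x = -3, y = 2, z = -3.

(-2, 1, 18)

(∇×F)₁ = ∂F₃/∂y − ∂F₂/∂z = -2
(∇×F)₂ = ∂F₁/∂z − ∂F₃/∂x = -x - 2
(∇×F)₃ = ∂F₂/∂x − ∂F₁/∂y = 9*y
∇×F = (-2, -x - 2, 9*y)
At (-3, 2, -3): (-2, 1, 18).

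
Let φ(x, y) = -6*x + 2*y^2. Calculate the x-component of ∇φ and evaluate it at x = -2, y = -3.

(∇φ)_1 = ∂φ/∂x = -6
At (-2, -3): -6.

-6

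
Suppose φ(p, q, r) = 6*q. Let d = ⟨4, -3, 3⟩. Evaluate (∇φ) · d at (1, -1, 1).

∂φ/∂p = 0
∂φ/∂q = 6
∂φ/∂r = 0
∇φ at (1, -1, 1) = (0, 6, 0)
∇φ · d = (0)(4) + (6)(-3) + (0)(3) = -18

-18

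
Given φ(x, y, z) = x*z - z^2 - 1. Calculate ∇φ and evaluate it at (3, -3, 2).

(2, 0, -1)

∂φ/∂x = z
∂φ/∂y = 0
∂φ/∂z = x - 2*z
∇φ = (z, 0, x - 2*z)
At (3, -3, 2): (2, 0, -1).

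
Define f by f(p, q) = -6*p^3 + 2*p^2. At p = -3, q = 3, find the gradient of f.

(-174, 0)

∂f/∂p = -18*p^2 + 4*p
∂f/∂q = 0
∇f = (-18*p^2 + 4*p, 0)
At (-3, 3): (-174, 0).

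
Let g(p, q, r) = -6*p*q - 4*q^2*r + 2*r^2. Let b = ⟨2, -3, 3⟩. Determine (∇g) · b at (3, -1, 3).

∂g/∂p = -6*q
∂g/∂q = -6*p - 8*q*r
∂g/∂r = -4*q^2 + 4*r
∇g at (3, -1, 3) = (6, 6, 8)
∇g · b = (6)(2) + (6)(-3) + (8)(3) = 18

18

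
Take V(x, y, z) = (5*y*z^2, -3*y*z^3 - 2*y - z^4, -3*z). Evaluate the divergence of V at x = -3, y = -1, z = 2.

∂V₁/∂x = 0
∂V₂/∂y = -3*z^3 - 2
∂V₃/∂z = -3
∇·V = -3*z^3 - 5
At (-3, -1, 2): -29.

-29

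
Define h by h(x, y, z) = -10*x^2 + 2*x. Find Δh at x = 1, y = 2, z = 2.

-20

∂²h/∂x² = -20
∂²h/∂y² = 0
∂²h/∂z² = 0
∇²h = -20
At (1, 2, 2): -20.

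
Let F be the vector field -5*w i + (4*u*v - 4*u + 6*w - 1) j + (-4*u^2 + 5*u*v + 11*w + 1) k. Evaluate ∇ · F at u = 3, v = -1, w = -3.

∂F₁/∂u = 0
∂F₂/∂v = 4*u
∂F₃/∂w = 11
∇·F = 4*u + 11
At (3, -1, -3): 23.

23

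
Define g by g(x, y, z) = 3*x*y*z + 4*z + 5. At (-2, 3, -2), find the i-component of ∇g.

-18

(∇g)_1 = ∂g/∂x = 3*y*z
At (-2, 3, -2): -18.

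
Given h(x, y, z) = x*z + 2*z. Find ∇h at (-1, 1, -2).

(-2, 0, 1)

∂h/∂x = z
∂h/∂y = 0
∂h/∂z = x + 2
∇h = (z, 0, x + 2)
At (-1, 1, -2): (-2, 0, 1).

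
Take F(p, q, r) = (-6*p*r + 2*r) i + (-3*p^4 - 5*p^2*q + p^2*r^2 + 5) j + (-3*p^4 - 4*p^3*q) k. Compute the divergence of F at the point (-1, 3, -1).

1

∂F₁/∂p = -6*r
∂F₂/∂q = -5*p^2
∂F₃/∂r = 0
∇·F = -5*p^2 - 6*r
At (-1, 3, -1): 1.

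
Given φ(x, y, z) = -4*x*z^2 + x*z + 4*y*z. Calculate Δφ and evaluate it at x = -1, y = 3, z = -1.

8

∂²φ/∂x² = 0
∂²φ/∂y² = 0
∂²φ/∂z² = -8*x
∇²φ = -8*x
At (-1, 3, -1): 8.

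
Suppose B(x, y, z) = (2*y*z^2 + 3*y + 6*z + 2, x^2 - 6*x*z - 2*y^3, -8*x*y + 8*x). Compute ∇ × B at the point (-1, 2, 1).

(2, 22, -13)

(∇×B)₁ = ∂B₃/∂y − ∂B₂/∂z = -2*x
(∇×B)₂ = ∂B₁/∂z − ∂B₃/∂x = 4*y*z + 8*y - 2
(∇×B)₃ = ∂B₂/∂x − ∂B₁/∂y = 2*x - 2*z^2 - 6*z - 3
∇×B = (-2*x, 4*y*z + 8*y - 2, 2*x - 2*z^2 - 6*z - 3)
At (-1, 2, 1): (2, 22, -13).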